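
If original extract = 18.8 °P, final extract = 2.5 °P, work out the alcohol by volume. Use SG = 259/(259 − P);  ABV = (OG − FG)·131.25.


OG = 259/(259 − 18.8) = 1.0783
FG = 259/(259 − 2.5) = 1.0097
ABV = (1.0783 − 1.0097)·131.25

8.9934 % ABV


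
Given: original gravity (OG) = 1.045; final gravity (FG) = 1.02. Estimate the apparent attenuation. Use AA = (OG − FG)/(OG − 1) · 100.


AA = (1.045 − 1.02)/(1.045 − 1) · 100

55.5556 %


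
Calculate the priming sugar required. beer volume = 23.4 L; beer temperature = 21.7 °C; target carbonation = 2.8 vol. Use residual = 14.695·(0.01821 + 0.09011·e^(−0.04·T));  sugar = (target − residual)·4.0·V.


residual = 14.695·(0.01821 + 0.09011·e^(−0.04·21.7)) = 0.8235
sugar = (2.8 − 0.8235)·4.0·23.4

185.0034 g


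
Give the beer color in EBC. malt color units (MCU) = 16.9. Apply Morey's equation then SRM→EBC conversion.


SRM = 1.4922·MCU^0.6859;  EBC = SRM·1.97
SRM = 1.4922·16.9^0.6859 = 10.3761
EBC = 10.3761·1.97

20.4409 EBC


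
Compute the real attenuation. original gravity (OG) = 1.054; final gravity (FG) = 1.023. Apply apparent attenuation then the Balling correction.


AA = (OG−FG)/(OG−1)·100;  RA = AA·0.8192
AA = (1.054 − 1.023)/(1.054 − 1)·100 = 57.4074
RA = 57.4074·0.8192

47.0281 %


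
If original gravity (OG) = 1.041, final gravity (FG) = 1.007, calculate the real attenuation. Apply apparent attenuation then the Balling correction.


AA = (OG−FG)/(OG−1)·100;  RA = AA·0.8192
AA = (1.041 − 1.007)/(1.041 − 1)·100 = 82.9268
RA = 82.9268·0.8192

67.9337 %


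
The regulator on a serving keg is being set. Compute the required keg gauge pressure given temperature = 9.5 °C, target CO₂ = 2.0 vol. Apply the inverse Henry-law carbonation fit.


psi = vols/(0.01821 + 0.09011·e^(−0.04·T)) − 14.695
psi = 2.0/(0.01821 + 0.09011·e^(−0.04·9.5)) − 14.695

10.3574 psi


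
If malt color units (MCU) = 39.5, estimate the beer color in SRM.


SRM = 1.4922 · MCU^0.6859
SRM = 1.4922 · 39.5^0.6859

18.5752 SRM


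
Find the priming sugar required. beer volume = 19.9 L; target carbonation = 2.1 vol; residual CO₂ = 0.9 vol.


sugar = (target − residual)·4.0·V
sugar = (2.1 − 0.9)·4.0·19.9

95.5200 g


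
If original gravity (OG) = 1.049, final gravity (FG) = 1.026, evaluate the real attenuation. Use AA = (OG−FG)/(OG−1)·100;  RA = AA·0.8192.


AA = (1.049 − 1.026)/(1.049 − 1)·100 = 46.9388
RA = 46.9388·0.8192

38.4522 %


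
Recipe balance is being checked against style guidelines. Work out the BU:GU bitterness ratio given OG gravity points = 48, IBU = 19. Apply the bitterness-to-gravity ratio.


BU:GU = IBU / OG_points
BU:GU = 19 / 48

0.3958


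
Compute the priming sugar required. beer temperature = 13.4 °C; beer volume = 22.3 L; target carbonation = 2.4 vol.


residual = 14.695·(0.01821 + 0.09011·e^(−0.04·T));  sugar = (target − residual)·4.0·V
residual = 14.695·(0.01821 + 0.09011·e^(−0.04·13.4)) = 1.0423
sugar = (2.4 − 1.0423)·4.0·22.3

121.1029 g


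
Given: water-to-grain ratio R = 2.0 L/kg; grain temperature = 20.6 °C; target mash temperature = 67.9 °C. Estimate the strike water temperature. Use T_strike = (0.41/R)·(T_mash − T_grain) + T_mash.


T_strike = (0.41/2.0)·(67.9 − 20.6) + 67.9

77.5965 °C


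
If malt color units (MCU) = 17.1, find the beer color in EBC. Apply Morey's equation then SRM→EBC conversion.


SRM = 1.4922·MCU^0.6859;  EBC = SRM·1.97
SRM = 1.4922·17.1^0.6859 = 10.4602
EBC = 10.4602·1.97

20.6066 EBC


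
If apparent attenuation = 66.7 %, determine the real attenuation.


RA = AA · 0.8192
RA = 66.7 · 0.8192

54.6406 %


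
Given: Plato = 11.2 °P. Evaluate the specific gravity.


SG = 259/(259 − P)
SG = 259/(259 − 11.2)

1.0452


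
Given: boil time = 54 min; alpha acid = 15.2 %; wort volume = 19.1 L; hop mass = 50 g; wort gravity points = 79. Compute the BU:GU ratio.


U = 1.65·0.000125^(GP/1000)·(1−e^(−0.04t))/4.15;  IBU = (α/100)·m·U·1000/V;  BU:GU = IBU/GP
U = 1.65·0.000125^(79/1000)·(1−e^(−0.04·54))/4.15 = 0.1729
IBU = (15.2/100)·50·0.1729·1000/19.1 = 68.8106
BU:GU = 68.8106/79

0.8710


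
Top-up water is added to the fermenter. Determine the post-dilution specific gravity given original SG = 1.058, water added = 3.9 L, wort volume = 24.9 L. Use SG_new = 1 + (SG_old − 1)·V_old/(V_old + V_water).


pts = (1.058 − 1)·1000·24.9/(24.9 + 3.9) = 50.1458
SG_new = 1 + 50.1458/1000

1.0501


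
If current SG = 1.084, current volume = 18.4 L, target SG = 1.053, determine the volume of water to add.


V_water = V·((SG_curr − 1)/(SG_target − 1) − 1)
V_water = 18.4·((1.084 − 1)/(1.053 − 1) − 1)

10.7623 L


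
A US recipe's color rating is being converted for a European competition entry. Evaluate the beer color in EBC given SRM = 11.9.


EBC = SRM · 1.97
EBC = 11.9 · 1.97

23.4430 EBC


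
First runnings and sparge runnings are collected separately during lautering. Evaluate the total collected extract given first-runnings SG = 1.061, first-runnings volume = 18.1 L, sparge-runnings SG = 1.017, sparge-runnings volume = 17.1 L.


total = Σ (SG_i − 1)·1000·V_i
first = (1.061 − 1)·1000·18.1 = 1104.1000
sparge = (1.017 − 1)·1000·17.1 = 290.7000
total = 1104.1000 + 290.7000

1394.8000 gravity·L


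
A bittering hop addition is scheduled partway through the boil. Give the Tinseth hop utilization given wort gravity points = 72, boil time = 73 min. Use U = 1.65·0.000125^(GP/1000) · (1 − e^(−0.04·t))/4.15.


bigness = 1.65·0.000125^(72/1000) = 0.8639
boil_factor = (1 − e^(−0.04·73))/4.15 = 0.2280
U = 0.8639 · 0.2280

0.1969


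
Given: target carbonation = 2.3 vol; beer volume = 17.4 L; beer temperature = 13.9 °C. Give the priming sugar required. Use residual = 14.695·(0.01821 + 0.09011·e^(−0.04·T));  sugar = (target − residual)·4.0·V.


residual = 14.695·(0.01821 + 0.09011·e^(−0.04·13.9)) = 1.0270
sugar = (2.3 − 1.0270)·4.0·17.4

88.6006 g


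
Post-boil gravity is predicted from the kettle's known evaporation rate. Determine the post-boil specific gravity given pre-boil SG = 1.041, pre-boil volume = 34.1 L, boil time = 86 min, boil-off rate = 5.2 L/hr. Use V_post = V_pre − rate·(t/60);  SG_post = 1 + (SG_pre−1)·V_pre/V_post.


V_post = 34.1 − 5.2·(86/60) = 26.6467
SG_post = 1 + (1.041 − 1)·34.1/26.6467

1.0525


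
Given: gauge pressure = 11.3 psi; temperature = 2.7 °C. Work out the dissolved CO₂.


vols = (P + 14.695)·(0.01821 + 0.09011·e^(−0.04·T))
vols = (11.3 + 14.695)·(0.01821 + 0.09011·e^(−0.04·2.7))

2.5760 volumes


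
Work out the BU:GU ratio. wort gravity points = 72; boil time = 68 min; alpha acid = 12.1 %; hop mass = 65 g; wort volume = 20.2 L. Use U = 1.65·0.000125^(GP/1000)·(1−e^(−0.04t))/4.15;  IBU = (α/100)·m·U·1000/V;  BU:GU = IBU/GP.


U = 1.65·0.000125^(72/1000)·(1−e^(−0.04·68))/4.15 = 0.1945
IBU = (12.1/100)·65·0.1945·1000/20.2 = 75.7122
BU:GU = 75.7122/72

1.0516


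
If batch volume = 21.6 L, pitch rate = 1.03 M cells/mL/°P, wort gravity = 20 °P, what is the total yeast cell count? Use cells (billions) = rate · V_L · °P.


cells = 1.03 · 21.6 · 20

444.9600 billion cells


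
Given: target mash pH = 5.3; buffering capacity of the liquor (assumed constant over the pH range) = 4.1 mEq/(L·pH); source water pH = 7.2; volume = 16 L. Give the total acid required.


acid = buffering capacity · (pH_source − pH_target) · V
acid = 4.1 · (7.2 − 5.3) · 16

124.6400 mEq


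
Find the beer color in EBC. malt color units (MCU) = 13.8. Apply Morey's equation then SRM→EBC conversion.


SRM = 1.4922·MCU^0.6859;  EBC = SRM·1.97
SRM = 1.4922·13.8^0.6859 = 9.0296
EBC = 9.0296·1.97

17.7884 EBC


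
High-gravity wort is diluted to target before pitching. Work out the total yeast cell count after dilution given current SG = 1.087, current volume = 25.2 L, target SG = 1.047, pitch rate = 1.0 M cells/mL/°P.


V_w = V·((SG_c−1)/(SG_t−1)−1);  °P = 259 − 259/SG_t;  cells = rate·(V+V_w)·°P
V_w = 25.2·((1.087−1)/(1.047−1)−1) = 21.4468
V_final = 25.2 + 21.4468 = 46.6468
°P = 259 − 259/1.047 = 11.6266
cells = 1.0·46.6468·11.6266

542.3415 billion cells


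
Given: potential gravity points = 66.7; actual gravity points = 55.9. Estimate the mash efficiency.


efficiency = actual / potential × 100
efficiency = 55.9 / 66.7 × 100

83.8081 %


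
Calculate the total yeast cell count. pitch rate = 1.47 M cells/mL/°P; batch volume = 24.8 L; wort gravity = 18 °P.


cells (billions) = rate · V_L · °P
cells = 1.47 · 24.8 · 18

656.2080 billion cells


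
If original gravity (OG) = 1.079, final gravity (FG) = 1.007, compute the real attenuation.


AA = (OG−FG)/(OG−1)·100;  RA = AA·0.8192
AA = (1.079 − 1.007)/(1.079 − 1)·100 = 91.1392
RA = 91.1392·0.8192

74.6613 %


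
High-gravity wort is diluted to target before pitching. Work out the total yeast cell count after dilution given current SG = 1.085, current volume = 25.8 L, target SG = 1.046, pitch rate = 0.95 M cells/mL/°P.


V_w = V·((SG_c−1)/(SG_t−1)−1);  °P = 259 − 259/SG_t;  cells = rate·(V+V_w)·°P
V_w = 25.8·((1.085−1)/(1.046−1)−1) = 21.8739
V_final = 25.8 + 21.8739 = 47.6739
°P = 259 − 259/1.046 = 11.3901
cells = 0.95·47.6739·11.3901

515.8582 billion cells


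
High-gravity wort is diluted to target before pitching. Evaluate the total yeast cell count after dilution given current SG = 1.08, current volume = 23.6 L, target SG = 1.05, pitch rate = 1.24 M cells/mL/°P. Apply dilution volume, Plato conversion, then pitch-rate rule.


V_w = V·((SG_c−1)/(SG_t−1)−1);  °P = 259 − 259/SG_t;  cells = rate·(V+V_w)·°P
V_w = 23.6·((1.08−1)/(1.05−1)−1) = 14.1600
V_final = 23.6 + 14.1600 = 37.7600
°P = 259 − 259/1.05 = 12.3333
cells = 1.24·37.7600·12.3333

577.4763 billion cells


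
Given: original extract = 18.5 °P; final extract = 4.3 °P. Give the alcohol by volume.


SG = 259/(259 − P);  ABV = (OG − FG)·131.25
OG = 259/(259 − 18.5) = 1.0769
FG = 259/(259 − 4.3) = 1.0169
ABV = (1.0769 − 1.0169)·131.25

7.8803 % ABV


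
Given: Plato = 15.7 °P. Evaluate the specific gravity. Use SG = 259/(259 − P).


SG = 259/(259 − 15.7)

1.0645


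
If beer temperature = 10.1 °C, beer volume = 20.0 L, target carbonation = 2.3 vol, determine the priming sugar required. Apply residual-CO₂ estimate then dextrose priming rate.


residual = 14.695·(0.01821 + 0.09011·e^(−0.04·T));  sugar = (target − residual)·4.0·V
residual = 14.695·(0.01821 + 0.09011·e^(−0.04·10.1)) = 1.1517
sugar = (2.3 − 1.1517)·4.0·20.0

91.8666 g


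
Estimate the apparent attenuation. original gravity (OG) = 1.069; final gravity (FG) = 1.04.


AA = (OG − FG)/(OG − 1) · 100
AA = (1.069 − 1.04)/(1.069 − 1) · 100

42.0290 %


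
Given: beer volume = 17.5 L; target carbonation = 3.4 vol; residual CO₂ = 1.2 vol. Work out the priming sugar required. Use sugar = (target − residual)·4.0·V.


sugar = (3.4 − 1.2)·4.0·17.5

154.0000 g


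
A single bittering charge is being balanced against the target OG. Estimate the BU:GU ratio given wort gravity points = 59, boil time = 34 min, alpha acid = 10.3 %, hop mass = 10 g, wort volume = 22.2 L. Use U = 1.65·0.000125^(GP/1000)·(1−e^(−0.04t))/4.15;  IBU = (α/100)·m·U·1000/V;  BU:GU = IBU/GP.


U = 1.65·0.000125^(59/1000)·(1−e^(−0.04·34))/4.15 = 0.1739
IBU = (10.3/100)·10·0.1739·1000/22.2 = 8.0691
BU:GU = 8.0691/59

0.1368


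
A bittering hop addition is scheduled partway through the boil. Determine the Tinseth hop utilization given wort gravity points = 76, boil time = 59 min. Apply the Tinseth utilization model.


U = 1.65·0.000125^(GP/1000) · (1 − e^(−0.04·t))/4.15
bigness = 1.65·0.000125^(76/1000) = 0.8334
boil_factor = (1 − e^(−0.04·59))/4.15 = 0.2182
U = 0.8334 · 0.2182

0.1819


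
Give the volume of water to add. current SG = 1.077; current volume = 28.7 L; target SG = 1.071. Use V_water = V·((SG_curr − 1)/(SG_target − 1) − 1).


V_water = 28.7·((1.077 − 1)/(1.071 − 1) − 1)

2.4254 L


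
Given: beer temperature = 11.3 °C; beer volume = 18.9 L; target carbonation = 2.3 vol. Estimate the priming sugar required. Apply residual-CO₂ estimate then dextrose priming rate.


residual = 14.695·(0.01821 + 0.09011·e^(−0.04·T));  sugar = (target − residual)·4.0·V
residual = 14.695·(0.01821 + 0.09011·e^(−0.04·11.3)) = 1.1102
sugar = (2.3 − 1.1102)·4.0·18.9

89.9462 g


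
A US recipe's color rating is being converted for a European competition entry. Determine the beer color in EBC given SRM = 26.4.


EBC = SRM · 1.97
EBC = 26.4 · 1.97

52.0080 EBC


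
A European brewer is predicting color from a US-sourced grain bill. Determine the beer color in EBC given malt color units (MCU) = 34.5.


SRM = 1.4922·MCU^0.6859;  EBC = SRM·1.97
SRM = 1.4922·34.5^0.6859 = 16.9284
EBC = 16.9284·1.97

33.3490 EBC


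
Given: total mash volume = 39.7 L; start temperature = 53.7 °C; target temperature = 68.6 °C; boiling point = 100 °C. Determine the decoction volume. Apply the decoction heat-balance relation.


V_dec = V_total·(T_target − T_start)/(T_boil − T_start)
V_dec = 39.7·(68.6 − 53.7)/(100 − 53.7)

12.7760 L


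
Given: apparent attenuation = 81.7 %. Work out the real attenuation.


RA = AA · 0.8192
RA = 81.7 · 0.8192

66.9286 %


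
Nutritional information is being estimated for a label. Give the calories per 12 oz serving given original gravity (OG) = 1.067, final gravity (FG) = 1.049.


ABW = (OG−FG)·131.25·0.79/FG;  °P = 259 − 259/SG (for OG→OE and FG→AE);  RE = 0.1808·OE + 0.8192·AE;  Cal = (6.9·ABW + 4·(RE−0.1))·FG·3.55
ABW = (1.067 − 1.049)·131.25·0.79/1.049 = 1.7792
OE = 259 − 259/1.067 = 16.2634 °P
AE = 259 − 259/1.049 = 12.0982 °P
RE = 0.1808·16.2634 + 0.8192·12.0982 = 12.8513 °P
Cal = (6.9·1.7792 + 4·(12.8513−0.1))·1.049·3.55

235.6569 kcal


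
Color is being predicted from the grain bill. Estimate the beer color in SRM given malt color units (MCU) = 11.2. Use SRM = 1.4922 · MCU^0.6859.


SRM = 1.4922 · 11.2^0.6859

7.8250 SRM


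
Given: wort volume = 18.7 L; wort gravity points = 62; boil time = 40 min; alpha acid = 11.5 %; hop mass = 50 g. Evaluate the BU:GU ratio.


U = 1.65·0.000125^(GP/1000)·(1−e^(−0.04t))/4.15;  IBU = (α/100)·m·U·1000/V;  BU:GU = IBU/GP
U = 1.65·0.000125^(62/1000)·(1−e^(−0.04·40))/4.15 = 0.1818
IBU = (11.5/100)·50·0.1818·1000/18.7 = 55.8894
BU:GU = 55.8894/62

0.9014


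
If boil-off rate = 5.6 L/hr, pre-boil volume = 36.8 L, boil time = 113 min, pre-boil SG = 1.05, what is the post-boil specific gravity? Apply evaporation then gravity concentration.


V_post = V_pre − rate·(t/60);  SG_post = 1 + (SG_pre−1)·V_pre/V_post
V_post = 36.8 − 5.6·(113/60) = 26.2533
SG_post = 1 + (1.05 − 1)·36.8/26.2533

1.0701


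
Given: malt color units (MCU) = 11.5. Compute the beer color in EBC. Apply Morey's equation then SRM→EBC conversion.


SRM = 1.4922·MCU^0.6859;  EBC = SRM·1.97
SRM = 1.4922·11.5^0.6859 = 7.9682
EBC = 7.9682·1.97

15.6973 EBC


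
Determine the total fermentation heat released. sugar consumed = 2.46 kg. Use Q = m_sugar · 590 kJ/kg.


Q = 2.46 · 590

1451.4000 kJ


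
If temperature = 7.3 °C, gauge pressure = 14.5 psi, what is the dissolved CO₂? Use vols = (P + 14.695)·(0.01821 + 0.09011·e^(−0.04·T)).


vols = (14.5 + 14.695)·(0.01821 + 0.09011·e^(−0.04·7.3))

2.4962 volumes


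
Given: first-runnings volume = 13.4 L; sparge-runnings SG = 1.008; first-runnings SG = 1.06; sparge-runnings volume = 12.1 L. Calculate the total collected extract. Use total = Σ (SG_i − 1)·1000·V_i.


first = (1.06 − 1)·1000·13.4 = 804.0000
sparge = (1.008 − 1)·1000·12.1 = 96.8000
total = 804.0000 + 96.8000

900.8000 gravity·L


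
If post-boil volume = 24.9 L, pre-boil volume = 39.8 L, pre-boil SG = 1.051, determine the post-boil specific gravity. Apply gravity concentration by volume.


SG_post = 1 + (SG_pre − 1)·V_pre/V_post
pts_pre = (1.051 − 1)·1000 = 51.0000
pts_post = 51.0000·39.8/24.9 = 81.5181
SG_post = 1 + 81.5181/1000

1.0815


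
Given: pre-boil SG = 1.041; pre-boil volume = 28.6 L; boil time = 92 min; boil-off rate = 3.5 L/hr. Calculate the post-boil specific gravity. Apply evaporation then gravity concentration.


V_post = V_pre − rate·(t/60);  SG_post = 1 + (SG_pre−1)·V_pre/V_post
V_post = 28.6 − 3.5·(92/60) = 23.2333
SG_post = 1 + (1.041 − 1)·28.6/23.2333

1.0505


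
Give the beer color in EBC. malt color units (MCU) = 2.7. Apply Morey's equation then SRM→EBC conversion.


SRM = 1.4922·MCU^0.6859;  EBC = SRM·1.97
SRM = 1.4922·2.7^0.6859 = 2.9492
EBC = 2.9492·1.97

5.8099 EBC


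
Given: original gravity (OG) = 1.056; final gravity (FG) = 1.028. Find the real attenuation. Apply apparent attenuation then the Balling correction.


AA = (OG−FG)/(OG−1)·100;  RA = AA·0.8192
AA = (1.056 − 1.028)/(1.056 − 1)·100 = 50.0000
RA = 50.0000·0.8192

40.9600 %


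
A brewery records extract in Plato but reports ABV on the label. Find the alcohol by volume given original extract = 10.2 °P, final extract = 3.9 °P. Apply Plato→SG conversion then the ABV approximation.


SG = 259/(259 − P);  ABV = (OG − FG)·131.25
OG = 259/(259 − 10.2) = 1.0410
FG = 259/(259 − 3.9) = 1.0153
ABV = (1.0410 − 1.0153)·131.25

3.3743 % ABV


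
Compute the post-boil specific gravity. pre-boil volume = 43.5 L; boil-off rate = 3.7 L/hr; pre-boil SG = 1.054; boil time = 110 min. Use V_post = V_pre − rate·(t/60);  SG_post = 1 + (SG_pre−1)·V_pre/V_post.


V_post = 43.5 − 3.7·(110/60) = 36.7167
SG_post = 1 + (1.054 − 1)·43.5/36.7167

1.0640


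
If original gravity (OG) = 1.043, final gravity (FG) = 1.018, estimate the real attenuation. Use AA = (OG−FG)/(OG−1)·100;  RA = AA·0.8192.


AA = (1.043 − 1.018)/(1.043 − 1)·100 = 58.1395
RA = 58.1395·0.8192

47.6279 %


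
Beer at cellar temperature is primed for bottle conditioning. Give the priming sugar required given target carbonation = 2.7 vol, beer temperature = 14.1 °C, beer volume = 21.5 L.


residual = 14.695·(0.01821 + 0.09011·e^(−0.04·T));  sugar = (target − residual)·4.0·V
residual = 14.695·(0.01821 + 0.09011·e^(−0.04·14.1)) = 1.0210
sugar = (2.7 − 1.0210)·4.0·21.5

144.3981 g


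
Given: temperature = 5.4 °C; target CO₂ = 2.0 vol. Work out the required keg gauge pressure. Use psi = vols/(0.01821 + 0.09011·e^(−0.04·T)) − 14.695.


psi = 2.0/(0.01821 + 0.09011·e^(−0.04·5.4)) − 14.695

7.3278 psi


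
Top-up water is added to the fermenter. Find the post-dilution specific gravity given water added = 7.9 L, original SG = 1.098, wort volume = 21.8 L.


SG_new = 1 + (SG_old − 1)·V_old/(V_old + V_water)
pts = (1.098 − 1)·1000·21.8/(21.8 + 7.9) = 71.9327
SG_new = 1 + 71.9327/1000

1.0719


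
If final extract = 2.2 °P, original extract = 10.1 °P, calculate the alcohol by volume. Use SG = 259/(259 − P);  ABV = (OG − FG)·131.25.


OG = 259/(259 − 10.1) = 1.0406
FG = 259/(259 − 2.2) = 1.0086
ABV = (1.0406 − 1.0086)·131.25

4.2015 % ABV


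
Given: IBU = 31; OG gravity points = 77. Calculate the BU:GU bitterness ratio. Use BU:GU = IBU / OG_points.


BU:GU = 31 / 77

0.4026


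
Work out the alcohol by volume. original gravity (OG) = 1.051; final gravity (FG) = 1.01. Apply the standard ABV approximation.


ABV = (OG − FG) · 131.25
ABV = (1.051 − 1.01) · 131.25

5.3812 % ABV


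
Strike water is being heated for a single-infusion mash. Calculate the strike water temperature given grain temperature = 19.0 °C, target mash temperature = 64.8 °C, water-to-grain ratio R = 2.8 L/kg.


T_strike = (0.41/R)·(T_mash − T_grain) + T_mash
T_strike = (0.41/2.8)·(64.8 − 19.0) + 64.8

71.5064 °C


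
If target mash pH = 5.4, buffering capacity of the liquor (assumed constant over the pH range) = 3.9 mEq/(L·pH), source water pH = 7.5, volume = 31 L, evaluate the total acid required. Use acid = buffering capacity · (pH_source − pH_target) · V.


acid = 3.9 · (7.5 − 5.4) · 31

253.8900 mEq


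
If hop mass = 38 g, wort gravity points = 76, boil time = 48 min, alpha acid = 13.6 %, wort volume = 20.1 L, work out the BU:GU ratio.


U = 1.65·0.000125^(GP/1000)·(1−e^(−0.04t))/4.15;  IBU = (α/100)·m·U·1000/V;  BU:GU = IBU/GP
U = 1.65·0.000125^(76/1000)·(1−e^(−0.04·48))/4.15 = 0.1714
IBU = (13.6/100)·38·0.1714·1000/20.1 = 44.0633
BU:GU = 44.0633/76

0.5798


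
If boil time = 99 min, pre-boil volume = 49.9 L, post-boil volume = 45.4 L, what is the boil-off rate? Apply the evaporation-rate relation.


rate = (V_pre − V_post) / (t_min/60)
rate = (49.9 − 45.4) / (99/60)

2.7273 L/hr


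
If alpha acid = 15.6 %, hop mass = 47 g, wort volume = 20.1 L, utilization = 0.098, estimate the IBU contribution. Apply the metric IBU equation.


IBU = (α/100)·mass·U·1000 / V
IBU = (15.6/100)·47·0.098·1000 / 20.1

35.7481 IBU


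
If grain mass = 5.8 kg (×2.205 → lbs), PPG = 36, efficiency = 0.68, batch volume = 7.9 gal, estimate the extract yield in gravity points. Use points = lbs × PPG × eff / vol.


lbs = 5.8 × 2.205 = 12.7890
points = 12.7890 × 36 × 0.68 / 7.9

39.6297 points


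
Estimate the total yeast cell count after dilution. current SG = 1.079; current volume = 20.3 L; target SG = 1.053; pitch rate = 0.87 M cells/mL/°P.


V_w = V·((SG_c−1)/(SG_t−1)−1);  °P = 259 − 259/SG_t;  cells = rate·(V+V_w)·°P
V_w = 20.3·((1.079−1)/(1.053−1)−1) = 9.9585
V_final = 20.3 + 9.9585 = 30.2585
°P = 259 − 259/1.053 = 13.0361
cells = 0.87·30.2585·13.0361

343.1735 billion cells


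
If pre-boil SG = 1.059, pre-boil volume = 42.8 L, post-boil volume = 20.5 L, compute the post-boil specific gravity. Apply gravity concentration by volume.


SG_post = 1 + (SG_pre − 1)·V_pre/V_post
pts_pre = (1.059 − 1)·1000 = 59.0000
pts_post = 59.0000·42.8/20.5 = 123.1805
SG_post = 1 + 123.1805/1000

1.1232


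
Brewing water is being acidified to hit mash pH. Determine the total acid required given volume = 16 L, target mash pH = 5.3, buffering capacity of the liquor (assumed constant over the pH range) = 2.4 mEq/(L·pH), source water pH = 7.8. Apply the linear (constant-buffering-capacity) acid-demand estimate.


acid = buffering capacity · (pH_source − pH_target) · V
acid = 2.4 · (7.8 − 5.3) · 16

96.0000 mEq


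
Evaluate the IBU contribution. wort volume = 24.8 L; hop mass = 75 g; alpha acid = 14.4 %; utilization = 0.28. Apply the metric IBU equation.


IBU = (α/100)·mass·U·1000 / V
IBU = (14.4/100)·75·0.28·1000 / 24.8

121.9355 IBU


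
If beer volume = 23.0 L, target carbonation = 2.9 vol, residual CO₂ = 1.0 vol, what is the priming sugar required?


sugar = (target − residual)·4.0·V
sugar = (2.9 − 1.0)·4.0·23.0

174.8000 g


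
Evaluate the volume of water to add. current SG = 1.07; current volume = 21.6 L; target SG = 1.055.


V_water = V·((SG_curr − 1)/(SG_target − 1) − 1)
V_water = 21.6·((1.07 − 1)/(1.055 − 1) − 1)

5.8909 L


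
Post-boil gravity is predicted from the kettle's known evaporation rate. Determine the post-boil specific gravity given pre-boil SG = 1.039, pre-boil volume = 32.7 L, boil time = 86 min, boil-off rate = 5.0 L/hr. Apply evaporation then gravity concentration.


V_post = V_pre − rate·(t/60);  SG_post = 1 + (SG_pre−1)·V_pre/V_post
V_post = 32.7 − 5.0·(86/60) = 25.5333
SG_post = 1 + (1.039 − 1)·32.7/25.5333

1.0499


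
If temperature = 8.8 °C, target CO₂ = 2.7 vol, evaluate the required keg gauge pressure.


psi = vols/(0.01821 + 0.09011·e^(−0.04·T)) − 14.695
psi = 2.7/(0.01821 + 0.09011·e^(−0.04·8.8)) − 14.695

18.4003 psi


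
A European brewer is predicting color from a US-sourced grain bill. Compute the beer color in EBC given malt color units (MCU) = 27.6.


SRM = 1.4922·MCU^0.6859;  EBC = SRM·1.97
SRM = 1.4922·27.6^0.6859 = 14.5260
EBC = 14.5260·1.97

28.6163 EBC


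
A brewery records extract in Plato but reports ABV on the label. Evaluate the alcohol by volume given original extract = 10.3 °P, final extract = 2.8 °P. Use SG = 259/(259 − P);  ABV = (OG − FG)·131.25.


OG = 259/(259 − 10.3) = 1.0414
FG = 259/(259 − 2.8) = 1.0109
ABV = (1.0414 − 1.0109)·131.25

4.0013 % ABV


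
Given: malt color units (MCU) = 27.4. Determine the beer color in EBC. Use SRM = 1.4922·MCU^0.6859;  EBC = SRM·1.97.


SRM = 1.4922·27.4^0.6859 = 14.4537
EBC = 14.4537·1.97

28.4739 EBC


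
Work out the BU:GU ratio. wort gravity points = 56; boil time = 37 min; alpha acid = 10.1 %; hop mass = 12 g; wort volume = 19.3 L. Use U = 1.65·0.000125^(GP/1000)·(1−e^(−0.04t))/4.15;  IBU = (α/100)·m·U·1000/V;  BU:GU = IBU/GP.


U = 1.65·0.000125^(56/1000)·(1−e^(−0.04·37))/4.15 = 0.1856
IBU = (10.1/100)·12·0.1856·1000/19.3 = 11.6581
BU:GU = 11.6581/56

0.2082


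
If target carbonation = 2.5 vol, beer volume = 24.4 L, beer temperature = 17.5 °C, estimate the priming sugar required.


residual = 14.695·(0.01821 + 0.09011·e^(−0.04·T));  sugar = (target − residual)·4.0·V
residual = 14.695·(0.01821 + 0.09011·e^(−0.04·17.5)) = 0.9252
sugar = (2.5 − 0.9252)·4.0·24.4

153.7046 g


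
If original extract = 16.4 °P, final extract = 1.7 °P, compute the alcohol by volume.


SG = 259/(259 − P);  ABV = (OG − FG)·131.25
OG = 259/(259 − 16.4) = 1.0676
FG = 259/(259 − 1.7) = 1.0066
ABV = (1.0676 − 1.0066)·131.25

8.0055 % ABV


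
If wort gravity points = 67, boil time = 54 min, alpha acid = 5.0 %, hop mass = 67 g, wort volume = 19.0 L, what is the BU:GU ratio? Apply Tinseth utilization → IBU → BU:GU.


U = 1.65·0.000125^(GP/1000)·(1−e^(−0.04t))/4.15;  IBU = (α/100)·m·U·1000/V;  BU:GU = IBU/GP
U = 1.65·0.000125^(67/1000)·(1−e^(−0.04·54))/4.15 = 0.1926
IBU = (5.0/100)·67·0.1926·1000/19.0 = 33.9628
BU:GU = 33.9628/67

0.5069


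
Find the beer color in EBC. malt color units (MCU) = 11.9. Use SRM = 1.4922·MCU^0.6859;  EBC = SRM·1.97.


SRM = 1.4922·11.9^0.6859 = 8.1573
EBC = 8.1573·1.97

16.0698 EBC


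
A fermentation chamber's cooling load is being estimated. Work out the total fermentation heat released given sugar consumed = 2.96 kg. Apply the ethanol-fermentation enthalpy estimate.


Q = m_sugar · 590 kJ/kg
Q = 2.96 · 590

1746.4000 kJ


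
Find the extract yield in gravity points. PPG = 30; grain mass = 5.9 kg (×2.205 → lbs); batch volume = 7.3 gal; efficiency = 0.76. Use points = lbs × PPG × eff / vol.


lbs = 5.9 × 2.205 = 13.0095
points = 13.0095 × 30 × 0.76 / 7.3

40.6324 points


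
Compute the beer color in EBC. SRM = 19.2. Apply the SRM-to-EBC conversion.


EBC = SRM · 1.97
EBC = 19.2 · 1.97

37.8240 EBC


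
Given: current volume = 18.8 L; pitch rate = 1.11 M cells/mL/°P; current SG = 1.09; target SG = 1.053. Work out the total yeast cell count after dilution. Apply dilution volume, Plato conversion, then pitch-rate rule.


V_w = V·((SG_c−1)/(SG_t−1)−1);  °P = 259 − 259/SG_t;  cells = rate·(V+V_w)·°P
V_w = 18.8·((1.09−1)/(1.053−1)−1) = 13.1245
V_final = 18.8 + 13.1245 = 31.9245
°P = 259 − 259/1.053 = 13.0361
cells = 1.11·31.9245·13.0361

461.9497 billion cells


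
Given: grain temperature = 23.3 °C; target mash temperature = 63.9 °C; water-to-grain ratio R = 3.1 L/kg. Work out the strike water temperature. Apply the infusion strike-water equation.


T_strike = (0.41/R)·(T_mash − T_grain) + T_mash
T_strike = (0.41/3.1)·(63.9 − 23.3) + 63.9

69.2697 °C


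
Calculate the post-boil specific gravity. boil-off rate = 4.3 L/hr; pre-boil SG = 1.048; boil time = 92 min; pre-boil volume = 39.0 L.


V_post = V_pre − rate·(t/60);  SG_post = 1 + (SG_pre−1)·V_pre/V_post
V_post = 39.0 − 4.3·(92/60) = 32.4067
SG_post = 1 + (1.048 − 1)·39.0/32.4067

1.0578


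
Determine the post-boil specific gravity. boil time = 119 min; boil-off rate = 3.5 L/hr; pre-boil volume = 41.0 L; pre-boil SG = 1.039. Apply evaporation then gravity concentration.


V_post = V_pre − rate·(t/60);  SG_post = 1 + (SG_pre−1)·V_pre/V_post
V_post = 41.0 − 3.5·(119/60) = 34.0583
SG_post = 1 + (1.039 − 1)·41.0/34.0583

1.0469


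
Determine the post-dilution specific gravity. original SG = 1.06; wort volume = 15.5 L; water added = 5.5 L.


SG_new = 1 + (SG_old − 1)·V_old/(V_old + V_water)
pts = (1.06 − 1)·1000·15.5/(15.5 + 5.5) = 44.2857
SG_new = 1 + 44.2857/1000

1.0443


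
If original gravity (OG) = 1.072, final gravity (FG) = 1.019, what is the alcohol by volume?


ABV = (OG − FG) · 131.25
ABV = (1.072 − 1.019) · 131.25

6.9563 % ABV


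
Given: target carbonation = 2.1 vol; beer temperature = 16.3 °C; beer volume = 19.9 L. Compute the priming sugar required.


residual = 14.695·(0.01821 + 0.09011·e^(−0.04·T));  sugar = (target − residual)·4.0·V
residual = 14.695·(0.01821 + 0.09011·e^(−0.04·16.3)) = 0.9575
sugar = (2.1 − 0.9575)·4.0·19.9

90.9438 g


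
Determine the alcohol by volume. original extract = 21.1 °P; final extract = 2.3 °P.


SG = 259/(259 − P);  ABV = (OG − FG)·131.25
OG = 259/(259 − 21.1) = 1.0887
FG = 259/(259 − 2.3) = 1.0090
ABV = (1.0887 − 1.0090)·131.25

10.4649 % ABV


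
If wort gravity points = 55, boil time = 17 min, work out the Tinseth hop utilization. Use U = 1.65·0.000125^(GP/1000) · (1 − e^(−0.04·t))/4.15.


bigness = 1.65·0.000125^(55/1000) = 1.0065
boil_factor = (1 − e^(−0.04·17))/4.15 = 0.1189
U = 1.0065 · 0.1189

0.1197


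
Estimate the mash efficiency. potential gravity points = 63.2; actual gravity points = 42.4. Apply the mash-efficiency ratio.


efficiency = actual / potential × 100
efficiency = 42.4 / 63.2 × 100

67.0886 %


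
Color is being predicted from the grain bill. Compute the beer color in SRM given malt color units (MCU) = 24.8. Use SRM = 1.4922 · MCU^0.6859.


SRM = 1.4922 · 24.8^0.6859

13.4984 SRM


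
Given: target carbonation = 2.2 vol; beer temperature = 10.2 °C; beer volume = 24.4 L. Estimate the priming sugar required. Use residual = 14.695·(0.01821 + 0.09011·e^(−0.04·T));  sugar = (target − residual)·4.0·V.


residual = 14.695·(0.01821 + 0.09011·e^(−0.04·10.2)) = 1.1481
sugar = (2.2 − 1.1481)·4.0·24.4

102.6617 g


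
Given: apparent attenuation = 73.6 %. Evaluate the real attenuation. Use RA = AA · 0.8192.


RA = 73.6 · 0.8192

60.2931 %


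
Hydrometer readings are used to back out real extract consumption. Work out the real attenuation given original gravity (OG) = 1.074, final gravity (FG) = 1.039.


AA = (OG−FG)/(OG−1)·100;  RA = AA·0.8192
AA = (1.074 − 1.039)/(1.074 − 1)·100 = 47.2973
RA = 47.2973·0.8192

38.7459 %


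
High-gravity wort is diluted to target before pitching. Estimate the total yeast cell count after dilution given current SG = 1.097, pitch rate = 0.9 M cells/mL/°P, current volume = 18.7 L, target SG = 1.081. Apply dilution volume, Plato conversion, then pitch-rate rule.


V_w = V·((SG_c−1)/(SG_t−1)−1);  °P = 259 − 259/SG_t;  cells = rate·(V+V_w)·°P
V_w = 18.7·((1.097−1)/(1.081−1)−1) = 3.6938
V_final = 18.7 + 3.6938 = 22.3938
°P = 259 − 259/1.081 = 19.4070
cells = 0.9·22.3938·19.4070

391.1379 billion cells


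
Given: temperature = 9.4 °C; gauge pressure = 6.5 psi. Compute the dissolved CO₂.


vols = (P + 14.695)·(0.01821 + 0.09011·e^(−0.04·T))
vols = (6.5 + 14.695)·(0.01821 + 0.09011·e^(−0.04·9.4))

1.6973 volumes


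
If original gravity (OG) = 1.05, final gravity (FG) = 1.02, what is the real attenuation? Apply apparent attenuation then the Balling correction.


AA = (OG−FG)/(OG−1)·100;  RA = AA·0.8192
AA = (1.05 − 1.02)/(1.05 − 1)·100 = 60.0000
RA = 60.0000·0.8192

49.1520 %


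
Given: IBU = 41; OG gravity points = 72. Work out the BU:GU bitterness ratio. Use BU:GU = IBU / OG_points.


BU:GU = 41 / 72

0.5694


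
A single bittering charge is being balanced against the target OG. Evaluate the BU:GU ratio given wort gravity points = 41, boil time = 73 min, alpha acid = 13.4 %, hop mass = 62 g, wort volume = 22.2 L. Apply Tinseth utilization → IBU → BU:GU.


U = 1.65·0.000125^(GP/1000)·(1−e^(−0.04t))/4.15;  IBU = (α/100)·m·U·1000/V;  BU:GU = IBU/GP
U = 1.65·0.000125^(41/1000)·(1−e^(−0.04·73))/4.15 = 0.2602
IBU = (13.4/100)·62·0.2602·1000/22.2 = 97.3810
BU:GU = 97.3810/41

2.3751


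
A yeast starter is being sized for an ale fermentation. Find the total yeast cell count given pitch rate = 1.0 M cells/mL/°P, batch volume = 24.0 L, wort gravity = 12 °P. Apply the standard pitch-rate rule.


cells (billions) = rate · V_L · °P
cells = 1.0 · 24.0 · 12

288.0000 billion cells


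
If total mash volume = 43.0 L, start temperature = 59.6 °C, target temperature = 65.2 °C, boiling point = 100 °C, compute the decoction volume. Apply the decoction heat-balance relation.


V_dec = V_total·(T_target − T_start)/(T_boil − T_start)
V_dec = 43.0·(65.2 − 59.6)/(100 − 59.6)

5.9604 L


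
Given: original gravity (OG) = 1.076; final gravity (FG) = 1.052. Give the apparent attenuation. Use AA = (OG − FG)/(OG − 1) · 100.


AA = (1.076 − 1.052)/(1.076 − 1) · 100

31.5789 %


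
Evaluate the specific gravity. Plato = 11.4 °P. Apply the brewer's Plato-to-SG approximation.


SG = 259/(259 − P)
SG = 259/(259 − 11.4)

1.0460


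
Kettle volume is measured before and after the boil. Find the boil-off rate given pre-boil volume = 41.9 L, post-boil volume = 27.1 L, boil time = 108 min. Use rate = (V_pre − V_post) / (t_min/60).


rate = (41.9 − 27.1) / (108/60)

8.2222 L/hr


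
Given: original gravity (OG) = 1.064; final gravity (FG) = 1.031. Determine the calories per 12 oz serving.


ABW = (OG−FG)·131.25·0.79/FG;  °P = 259 − 259/SG (for OG→OE and FG→AE);  RE = 0.1808·OE + 0.8192·AE;  Cal = (6.9·ABW + 4·(RE−0.1))·FG·3.55
ABW = (1.064 − 1.031)·131.25·0.79/1.031 = 3.3188
OE = 259 − 259/1.064 = 15.5789 °P
AE = 259 − 259/1.031 = 7.7876 °P
RE = 0.1808·15.5789 + 0.8192·7.7876 = 9.1963 °P
Cal = (6.9·3.3188 + 4·(9.1963−0.1))·1.031·3.55

216.9853 kcal


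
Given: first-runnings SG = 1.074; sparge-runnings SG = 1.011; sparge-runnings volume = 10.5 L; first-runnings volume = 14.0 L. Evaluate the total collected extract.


total = Σ (SG_i − 1)·1000·V_i
first = (1.074 − 1)·1000·14.0 = 1036.0000
sparge = (1.011 − 1)·1000·10.5 = 115.5000
total = 1036.0000 + 115.5000

1151.5000 gravity·L


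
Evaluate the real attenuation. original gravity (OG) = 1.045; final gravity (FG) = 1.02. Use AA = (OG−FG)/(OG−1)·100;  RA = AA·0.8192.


AA = (1.045 − 1.02)/(1.045 − 1)·100 = 55.5556
RA = 55.5556·0.8192

45.5111 %


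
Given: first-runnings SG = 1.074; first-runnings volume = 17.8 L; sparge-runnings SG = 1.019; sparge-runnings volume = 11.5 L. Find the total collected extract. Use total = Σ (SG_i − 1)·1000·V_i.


first = (1.074 − 1)·1000·17.8 = 1317.2000
sparge = (1.019 − 1)·1000·11.5 = 218.5000
total = 1317.2000 + 218.5000

1535.7000 gravity·L


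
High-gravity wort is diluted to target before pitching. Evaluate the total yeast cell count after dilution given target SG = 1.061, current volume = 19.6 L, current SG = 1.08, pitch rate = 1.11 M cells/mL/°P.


V_w = V·((SG_c−1)/(SG_t−1)−1);  °P = 259 − 259/SG_t;  cells = rate·(V+V_w)·°P
V_w = 19.6·((1.08−1)/(1.061−1)−1) = 6.1049
V_final = 19.6 + 6.1049 = 25.7049
°P = 259 − 259/1.061 = 14.8907
cells = 1.11·25.7049·14.8907

424.8674 billion cells


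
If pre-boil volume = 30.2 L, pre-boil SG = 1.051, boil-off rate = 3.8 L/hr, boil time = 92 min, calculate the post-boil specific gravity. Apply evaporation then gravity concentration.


V_post = V_pre − rate·(t/60);  SG_post = 1 + (SG_pre−1)·V_pre/V_post
V_post = 30.2 − 3.8·(92/60) = 24.3733
SG_post = 1 + (1.051 − 1)·30.2/24.3733

1.0632


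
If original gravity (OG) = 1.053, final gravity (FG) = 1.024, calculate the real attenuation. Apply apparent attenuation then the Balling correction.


AA = (OG−FG)/(OG−1)·100;  RA = AA·0.8192
AA = (1.053 − 1.024)/(1.053 − 1)·100 = 54.7170
RA = 54.7170·0.8192

44.8242 %


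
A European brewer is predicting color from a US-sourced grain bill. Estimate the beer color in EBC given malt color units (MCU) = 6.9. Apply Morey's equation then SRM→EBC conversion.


SRM = 1.4922·MCU^0.6859;  EBC = SRM·1.97
SRM = 1.4922·6.9^0.6859 = 5.6130
EBC = 5.6130·1.97

11.0576 EBC


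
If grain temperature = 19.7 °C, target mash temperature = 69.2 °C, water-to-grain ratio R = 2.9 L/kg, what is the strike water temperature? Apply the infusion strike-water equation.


T_strike = (0.41/R)·(T_mash − T_grain) + T_mash
T_strike = (0.41/2.9)·(69.2 − 19.7) + 69.2

76.1983 °C


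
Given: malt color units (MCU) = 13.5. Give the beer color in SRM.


SRM = 1.4922 · MCU^0.6859
SRM = 1.4922 · 13.5^0.6859

8.8945 SRM


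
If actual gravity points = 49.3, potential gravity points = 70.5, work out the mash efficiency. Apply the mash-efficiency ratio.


efficiency = actual / potential × 100
efficiency = 49.3 / 70.5 × 100

69.9291 %


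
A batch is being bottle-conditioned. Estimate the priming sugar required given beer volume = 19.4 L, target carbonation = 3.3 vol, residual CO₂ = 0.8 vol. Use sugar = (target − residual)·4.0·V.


sugar = (3.3 − 0.8)·4.0·19.4

194.0000 g


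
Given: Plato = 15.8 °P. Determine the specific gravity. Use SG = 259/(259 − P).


SG = 259/(259 − 15.8)

1.0650


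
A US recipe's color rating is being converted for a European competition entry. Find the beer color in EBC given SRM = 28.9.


EBC = SRM · 1.97
EBC = 28.9 · 1.97

56.9330 EBC


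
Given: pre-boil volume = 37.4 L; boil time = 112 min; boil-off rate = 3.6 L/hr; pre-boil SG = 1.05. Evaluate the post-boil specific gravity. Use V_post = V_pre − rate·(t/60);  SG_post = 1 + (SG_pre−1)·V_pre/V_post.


V_post = 37.4 − 3.6·(112/60) = 30.6800
SG_post = 1 + (1.05 − 1)·37.4/30.6800

1.0610


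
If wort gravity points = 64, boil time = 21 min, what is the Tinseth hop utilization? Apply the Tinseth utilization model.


U = 1.65·0.000125^(GP/1000) · (1 − e^(−0.04·t))/4.15
bigness = 1.65·0.000125^(64/1000) = 0.9283
boil_factor = (1 − e^(−0.04·21))/4.15 = 0.1369
U = 0.9283 · 0.1369

0.1271


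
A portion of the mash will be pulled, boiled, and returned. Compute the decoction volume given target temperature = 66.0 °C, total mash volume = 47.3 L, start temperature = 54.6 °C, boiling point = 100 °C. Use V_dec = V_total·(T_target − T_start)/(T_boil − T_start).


V_dec = 47.3·(66.0 − 54.6)/(100 − 54.6)

11.8771 L


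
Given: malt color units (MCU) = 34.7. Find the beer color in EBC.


SRM = 1.4922·MCU^0.6859;  EBC = SRM·1.97
SRM = 1.4922·34.7^0.6859 = 16.9957
EBC = 16.9957·1.97

33.4815 EBC


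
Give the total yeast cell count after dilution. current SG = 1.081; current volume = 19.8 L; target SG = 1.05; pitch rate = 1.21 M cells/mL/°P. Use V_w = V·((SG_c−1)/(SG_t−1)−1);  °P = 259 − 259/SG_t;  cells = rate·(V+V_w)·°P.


V_w = 19.8·((1.081−1)/(1.05−1)−1) = 12.2760
V_final = 19.8 + 12.2760 = 32.0760
°P = 259 − 259/1.05 = 12.3333
cells = 1.21·32.0760·12.3333

478.6808 billion cells
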